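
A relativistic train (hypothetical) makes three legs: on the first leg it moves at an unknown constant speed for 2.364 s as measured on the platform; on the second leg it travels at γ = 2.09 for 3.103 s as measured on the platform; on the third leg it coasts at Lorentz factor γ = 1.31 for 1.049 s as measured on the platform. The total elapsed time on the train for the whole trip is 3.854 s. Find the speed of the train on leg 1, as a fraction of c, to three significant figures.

β = 0.748

Leg 1: speed unknown; τ_1 = 2.364/γ_1.
Leg 2: γ = 2.09; τ_2 = 3.103/2.090 = 1.485 s.
Leg 3: γ = 1.31; τ_3 = 1.049/1.310 = 0.8008 s.
Total proper time: τ_1 + 1.485 + 0.8008 = 3.854, so τ_1 = 3.854 − 2.285 = 1.569 s.
γ_1 = 2.364/1.569 = 1.507; β = √(1 − 1/γ²) = √0.5597.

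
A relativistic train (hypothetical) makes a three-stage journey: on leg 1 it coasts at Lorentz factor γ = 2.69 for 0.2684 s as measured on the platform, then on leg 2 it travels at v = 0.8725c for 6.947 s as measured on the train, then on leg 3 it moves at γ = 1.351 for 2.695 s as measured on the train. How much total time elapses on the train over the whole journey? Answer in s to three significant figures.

τ = 9.74 s

Leg 1: γ = 2.69; τ_1 = 0.2684/2.690 = 0.09978 s.
Leg 2: 6.947 s is already measured on the train.
Leg 3: 2.695 s is already measured on the train.
Total: 0.09978 + 6.947 + 2.695 s.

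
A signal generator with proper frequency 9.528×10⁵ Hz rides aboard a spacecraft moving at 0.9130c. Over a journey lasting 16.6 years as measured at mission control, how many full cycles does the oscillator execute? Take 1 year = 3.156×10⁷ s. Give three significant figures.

γ = 1/√(1 − 0.9130²) = 1/√0.1664 = 2.451
The oscillator's own cycle count is N = f × τ where τ is the proper time aboard the spacecraft. τ = Δt/γ = 16.6/2.451 = 6.772 years = 2.137×10⁸ s.
N = 9.528×10⁵ × 2.137×10⁸ = 2.036×10¹⁴.

N = 2.04×10¹⁴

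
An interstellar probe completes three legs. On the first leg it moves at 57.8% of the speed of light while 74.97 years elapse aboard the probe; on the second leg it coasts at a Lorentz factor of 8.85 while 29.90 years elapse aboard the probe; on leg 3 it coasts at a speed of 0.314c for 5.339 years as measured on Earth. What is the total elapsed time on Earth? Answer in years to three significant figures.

Δt = 362 years

Leg 1: β = 0.578; γ = 1/√(1 − 0.578²) = 1/√0.6659 = 1.225; Δt_1 = 1.225 × 74.97 = 91.87 years.
Leg 2: γ = 8.85; Δt_2 = 8.850 × 29.90 = 264.6 years.
Leg 3: 5.339 years is already measured on Earth.
Total: 91.87 + 264.6 + 5.339 years.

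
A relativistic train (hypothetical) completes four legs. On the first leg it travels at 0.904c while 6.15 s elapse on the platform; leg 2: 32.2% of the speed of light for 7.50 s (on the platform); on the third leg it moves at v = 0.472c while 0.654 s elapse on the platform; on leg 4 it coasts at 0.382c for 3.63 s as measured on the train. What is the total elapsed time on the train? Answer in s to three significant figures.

τ = 13.9 s

Leg 1: γ = 1/√(1 − 0.904²) = 1/√0.1828 = 2.339; τ_1 = 6.15/2.339 = 2.629 s.
Leg 2: β = 0.322; γ = 1/√(1 − 0.322²) = 1/√0.8963 = 1.056; τ_2 = 7.50/1.056 = 7.101 s.
Leg 3: γ = 1/√(1 − 0.472²) = 1/√0.7772 = 1.134; τ_3 = 0.654/1.134 = 0.5766 s.
Leg 4: 3.63 s is already measured on the train.
Total: 2.629 + 7.101 + 0.5766 + 3.630 s.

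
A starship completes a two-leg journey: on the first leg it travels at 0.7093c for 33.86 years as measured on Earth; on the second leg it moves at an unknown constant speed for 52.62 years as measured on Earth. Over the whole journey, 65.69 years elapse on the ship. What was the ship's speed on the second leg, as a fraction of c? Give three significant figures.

β = 0.607

Leg 1: γ = 1/√(1 − 0.7093²) = 1/√0.4969 = 1.419; τ_1 = 33.86/1.419 = 23.87 years.
Leg 2: speed unknown; τ_2 = 52.62/γ_2.
Total proper time: 23.87 + τ_2 = 65.69, so τ_2 = 65.69 − 23.87 = 41.82 years.
γ_2 = 52.62/41.82 = 1.258; β = √(1 − 1/γ²) = √0.3683.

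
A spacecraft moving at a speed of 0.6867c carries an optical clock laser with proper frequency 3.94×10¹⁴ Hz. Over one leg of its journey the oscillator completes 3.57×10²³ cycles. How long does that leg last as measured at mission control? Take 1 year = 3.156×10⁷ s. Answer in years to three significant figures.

Δt = 39.5 years

γ = 1/√(1 − 0.6867²) = 1/√0.5284 = 1.376
Proper time for N cycles: τ = N/f = 3.57×10²³/(3.94×10¹⁴) = 9.061×10⁸ s = 28.71 years.
Lab-frame duration Δt = γτ = 1.376 × 28.71 = 39.49 years.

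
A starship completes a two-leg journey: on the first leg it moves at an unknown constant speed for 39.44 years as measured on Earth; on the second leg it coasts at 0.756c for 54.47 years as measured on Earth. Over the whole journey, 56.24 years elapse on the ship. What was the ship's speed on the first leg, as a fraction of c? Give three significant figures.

β = 0.853

Leg 1: speed unknown; τ_1 = 39.44/γ_1.
Leg 2: γ = 1/√(1 − 0.756²) = 1/√0.4285 = 1.528; τ_2 = 54.47/1.528 = 35.65 years.
Total proper time: τ_1 + 35.65 = 56.24, so τ_1 = 56.24 − 35.65 = 20.59 years.
γ_1 = 39.44/20.59 = 1.916; β = √(1 − 1/γ²) = √0.7276.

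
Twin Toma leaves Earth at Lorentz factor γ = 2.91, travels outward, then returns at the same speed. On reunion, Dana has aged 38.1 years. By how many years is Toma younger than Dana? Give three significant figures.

Δt − τ = 25.0 years

γ = 2.91
Toma's elapsed proper time: τ = 38.1/2.910 = 13.09 years.
Age gap = Δt − τ = 38.1 − 13.09 years.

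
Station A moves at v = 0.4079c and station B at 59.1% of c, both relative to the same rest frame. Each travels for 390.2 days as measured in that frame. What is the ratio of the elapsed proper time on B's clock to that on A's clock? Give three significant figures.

τ_B/τ_A = 0.884

A: γ = 1/√(1 − 0.4079²) = 1/√0.8336 = 1.095. B: β = 0.591; γ = 1/√(1 − 0.591²) = 1/√0.6507 = 1.240.
τ_A/τ_B = γ_B/γ_A = 1.240/1.095 = 1.132, so τ_B/τ_A = 0.8835.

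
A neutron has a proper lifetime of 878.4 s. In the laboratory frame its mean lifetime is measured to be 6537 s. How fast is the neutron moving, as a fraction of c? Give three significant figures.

γ = Δt/τ₀ = 6537/878.4 = 7.442
β = √(1 − 1/γ²) = √(1 − 0.01806) = √0.9819

β = 0.991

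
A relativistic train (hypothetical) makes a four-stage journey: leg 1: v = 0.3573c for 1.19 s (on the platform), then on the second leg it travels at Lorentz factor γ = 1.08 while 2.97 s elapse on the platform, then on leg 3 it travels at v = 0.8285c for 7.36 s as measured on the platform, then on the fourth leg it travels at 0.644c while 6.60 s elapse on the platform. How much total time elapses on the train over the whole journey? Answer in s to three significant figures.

τ = 13.0 s

Leg 1: γ = 1/√(1 − 0.3573²) = 1/√0.8723 = 1.071; τ_1 = 1.19/1.071 = 1.111 s.
Leg 2: γ = 1.08; τ_2 = 2.97/1.080 = 2.750 s.
Leg 3: γ = 1/√(1 − 0.8285²) = 1/√0.3136 = 1.786; τ_3 = 7.36/1.786 = 4.122 s.
Leg 4: γ = 1/√(1 − 0.644²) = 1/√0.5853 = 1.307; τ_4 = 6.60/1.307 = 5.049 s.
Total: 1.111 + 2.750 + 4.122 + 5.049 s.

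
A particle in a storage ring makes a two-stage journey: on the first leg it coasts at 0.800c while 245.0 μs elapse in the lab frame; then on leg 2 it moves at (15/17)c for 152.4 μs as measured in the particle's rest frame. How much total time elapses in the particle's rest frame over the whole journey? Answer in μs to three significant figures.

τ = 299 μs

Leg 1: γ = 1/√(1 − 0.800²) = 5/3 ≈ 1.667; τ_1 = 245.0/1.667 = 147.0 μs.
Leg 2: 152.4 μs is already measured in the particle's rest frame.
Total: 147.0 + 152.4 μs.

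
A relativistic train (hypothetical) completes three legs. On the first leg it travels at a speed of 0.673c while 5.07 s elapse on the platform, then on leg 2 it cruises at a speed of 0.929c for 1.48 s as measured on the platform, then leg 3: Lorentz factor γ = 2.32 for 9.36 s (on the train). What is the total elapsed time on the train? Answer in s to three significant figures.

Leg 1: γ = 1/√(1 − 0.673²) = 1/√0.5471 = 1.352; τ_1 = 5.07/1.352 = 3.750 s.
Leg 2: γ = 1/√(1 − 0.929²) = 1/√0.1370 = 2.702; τ_2 = 1.48/2.702 = 0.5477 s.
Leg 3: 9.36 s is already measured on the train.
Total: 3.750 + 0.5477 + 9.360 s.

τ = 13.7 s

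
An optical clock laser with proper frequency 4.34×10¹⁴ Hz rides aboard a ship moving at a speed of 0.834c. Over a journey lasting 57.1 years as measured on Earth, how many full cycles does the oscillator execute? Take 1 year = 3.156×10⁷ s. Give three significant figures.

γ = 1/√(1 − 0.834²) = 1/√0.3044 = 1.812
The oscillator's own cycle count is N = f × τ where τ is the proper time on the ship. τ = Δt/γ = 57.1/1.812 = 31.51 years = 9.943×10⁸ s.
N = 4.34×10¹⁴ × 9.943×10⁸ = 4.315×10²³.

N = 4.32×10²³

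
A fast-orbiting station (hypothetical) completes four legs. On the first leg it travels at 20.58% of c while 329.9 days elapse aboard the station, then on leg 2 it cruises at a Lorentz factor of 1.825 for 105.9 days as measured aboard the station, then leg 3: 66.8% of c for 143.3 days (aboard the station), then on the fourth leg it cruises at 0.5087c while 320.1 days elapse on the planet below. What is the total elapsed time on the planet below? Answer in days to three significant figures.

Leg 1: β = 0.2058; γ = 1/√(1 − 0.2058²) = 1/√0.9576 = 1.022; Δt_1 = 1.022 × 329.9 = 337.1 days.
Leg 2: γ = 1.825; Δt_2 = 1.825 × 105.9 = 193.3 days.
Leg 3: β = 0.668; γ = 1/√(1 − 0.668²) = 1/√0.5538 = 1.344; Δt_3 = 1.344 × 143.3 = 192.6 days.
Leg 4: 320.1 days is already measured on the planet below.
Total: 337.1 + 193.3 + 192.6 + 320.1 days.

Δt = 1040 days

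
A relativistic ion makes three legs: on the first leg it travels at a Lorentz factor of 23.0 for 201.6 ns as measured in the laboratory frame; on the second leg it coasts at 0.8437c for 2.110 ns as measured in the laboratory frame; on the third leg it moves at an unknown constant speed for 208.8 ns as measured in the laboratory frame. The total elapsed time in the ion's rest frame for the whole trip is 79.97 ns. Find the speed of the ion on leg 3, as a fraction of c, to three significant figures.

β = 0.942

Leg 1: γ = 23.0; τ_1 = 201.6/23.00 = 8.765 ns.
Leg 2: γ = 1/√(1 − 0.8437²) = 1/√0.2882 = 1.863; τ_2 = 2.110/1.863 = 1.133 ns.
Leg 3: speed unknown; τ_3 = 208.8/γ_3.
Total proper time: 8.765 + 1.133 + τ_3 = 79.97, so τ_3 = 79.97 − 9.898 = 70.07 ns.
γ_3 = 208.8/70.07 = 2.980; β = √(1 − 1/γ²) = √0.8874.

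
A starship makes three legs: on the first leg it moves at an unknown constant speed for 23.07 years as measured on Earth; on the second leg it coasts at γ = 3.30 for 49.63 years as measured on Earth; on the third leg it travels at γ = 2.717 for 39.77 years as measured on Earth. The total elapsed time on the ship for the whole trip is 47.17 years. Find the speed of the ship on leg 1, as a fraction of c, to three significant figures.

Leg 1: speed unknown; τ_1 = 23.07/γ_1.
Leg 2: γ = 3.30; τ_2 = 49.63/3.300 = 15.04 years.
Leg 3: γ = 2.717; τ_3 = 39.77/2.717 = 14.64 years.
Total proper time: τ_1 + 15.04 + 14.64 = 47.17, so τ_1 = 47.17 − 29.68 = 17.49 years.
γ_1 = 23.07/17.49 = 1.319; β = √(1 − 1/γ²) = √0.4250.

β = 0.652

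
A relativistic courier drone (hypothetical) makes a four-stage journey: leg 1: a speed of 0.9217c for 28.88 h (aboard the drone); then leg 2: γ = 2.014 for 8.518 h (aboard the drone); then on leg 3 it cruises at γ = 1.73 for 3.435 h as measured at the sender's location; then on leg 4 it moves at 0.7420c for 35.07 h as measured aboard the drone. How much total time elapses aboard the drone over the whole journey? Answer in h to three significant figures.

τ = 74.5 h

Leg 1: 28.88 h is already measured aboard the drone.
Leg 2: 8.518 h is already measured aboard the drone.
Leg 3: γ = 1.73; τ_3 = 3.435/1.730 = 1.986 h.
Leg 4: 35.07 h is already measured aboard the drone.
Total: 28.88 + 8.518 + 1.986 + 35.07 h.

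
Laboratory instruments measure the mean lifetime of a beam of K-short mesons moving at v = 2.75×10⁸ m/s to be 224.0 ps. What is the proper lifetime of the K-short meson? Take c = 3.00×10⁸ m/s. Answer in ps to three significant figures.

τ₀ = 89.5 ps

β = 2.75×10⁸/3.00×10⁸ = 0.9167; γ = 1/√(1 − 0.9167²) = 2.502
The lab-frame lifetime is the dilated interval; the proper lifetime is τ₀ = Δt/γ = 224.0/2.502 ps.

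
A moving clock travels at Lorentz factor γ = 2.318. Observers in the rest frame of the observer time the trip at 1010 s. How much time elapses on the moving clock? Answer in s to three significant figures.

γ = 2.318
The interval measured in the rest frame of the observer is the dilated one; the clock on the moving clock measures the proper time τ = Δt/γ = 1010/2.318 s.

τ = 436 s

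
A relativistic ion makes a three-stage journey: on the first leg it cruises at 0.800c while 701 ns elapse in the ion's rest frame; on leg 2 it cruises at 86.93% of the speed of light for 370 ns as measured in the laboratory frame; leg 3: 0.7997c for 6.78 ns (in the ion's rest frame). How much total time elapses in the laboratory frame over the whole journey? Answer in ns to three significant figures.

Δt = 1550 ns

Leg 1: γ = 1/√(1 − 0.800²) = 5/3 ≈ 1.667; Δt_1 = 1.667 × 701 = 1168 ns.
Leg 2: 370 ns is already measured in the laboratory frame.
Leg 3: γ = 1/√(1 − 0.7997²) = 1/√0.3605 = 1.666; Δt_3 = 1.666 × 6.78 = 11.29 ns.
Total: 1168 + 370.0 + 11.29 ns.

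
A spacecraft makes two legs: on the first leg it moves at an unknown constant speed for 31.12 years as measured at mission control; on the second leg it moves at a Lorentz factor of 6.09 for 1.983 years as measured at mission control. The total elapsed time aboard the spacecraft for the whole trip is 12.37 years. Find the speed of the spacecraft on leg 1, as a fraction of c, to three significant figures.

β = 0.922

Leg 1: speed unknown; τ_1 = 31.12/γ_1.
Leg 2: γ = 6.09; τ_2 = 1.983/6.090 = 0.3256 years.
Total proper time: τ_1 + 0.3256 = 12.37, so τ_1 = 12.37 − 0.3256 = 12.04 years.
γ_1 = 31.12/12.04 = 2.584; β = √(1 − 1/γ²) = √0.8502.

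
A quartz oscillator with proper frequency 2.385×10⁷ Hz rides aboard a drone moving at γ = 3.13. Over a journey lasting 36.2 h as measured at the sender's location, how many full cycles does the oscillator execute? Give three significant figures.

N = 9.93×10¹¹

γ = 3.13
The oscillator's own cycle count is N = f × τ where τ is the proper time aboard the drone. τ = Δt/γ = 36.2/3.130 = 11.57 h = 4.164×10⁴ s.
N = 2.385×10⁷ × 4.164×10⁴ = 9.930×10¹¹.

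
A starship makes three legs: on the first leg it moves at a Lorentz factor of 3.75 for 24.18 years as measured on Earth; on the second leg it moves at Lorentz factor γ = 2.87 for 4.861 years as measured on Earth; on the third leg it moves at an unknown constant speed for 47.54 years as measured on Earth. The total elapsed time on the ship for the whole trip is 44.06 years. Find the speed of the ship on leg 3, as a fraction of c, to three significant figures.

β = 0.655

Leg 1: γ = 3.75; τ_1 = 24.18/3.750 = 6.448 years.
Leg 2: γ = 2.87; τ_2 = 4.861/2.870 = 1.694 years.
Leg 3: speed unknown; τ_3 = 47.54/γ_3.
Total proper time: 6.448 + 1.694 + τ_3 = 44.06, so τ_3 = 44.06 − 8.142 = 35.92 years.
γ_3 = 47.54/35.92 = 1.324; β = √(1 − 1/γ²) = √0.4292.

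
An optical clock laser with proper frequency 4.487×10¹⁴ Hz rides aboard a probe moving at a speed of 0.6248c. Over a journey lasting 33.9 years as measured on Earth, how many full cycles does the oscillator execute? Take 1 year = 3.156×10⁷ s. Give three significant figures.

N = 3.75×10²³

γ = 1/√(1 − 0.6248²) = 1/√0.6096 = 1.281
The oscillator's own cycle count is N = f × τ where τ is the proper time aboard the probe. τ = Δt/γ = 33.9/1.281 = 26.47 years = 8.353×10⁸ s.
N = 4.487×10¹⁴ × 8.353×10⁸ = 3.748×10²³.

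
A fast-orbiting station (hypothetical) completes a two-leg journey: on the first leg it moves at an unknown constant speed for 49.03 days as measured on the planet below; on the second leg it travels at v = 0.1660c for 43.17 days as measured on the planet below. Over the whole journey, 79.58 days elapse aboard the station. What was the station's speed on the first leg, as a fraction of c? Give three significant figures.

β = 0.656

Leg 1: speed unknown; τ_1 = 49.03/γ_1.
Leg 2: γ = 1/√(1 − 0.1660²) = 1/√0.9724 = 1.014; τ_2 = 43.17/1.014 = 42.57 days.
Total proper time: τ_1 + 42.57 = 79.58, so τ_1 = 79.58 − 42.57 = 37.01 days.
γ_1 = 49.03/37.01 = 1.325; β = √(1 − 1/γ²) = √0.4302.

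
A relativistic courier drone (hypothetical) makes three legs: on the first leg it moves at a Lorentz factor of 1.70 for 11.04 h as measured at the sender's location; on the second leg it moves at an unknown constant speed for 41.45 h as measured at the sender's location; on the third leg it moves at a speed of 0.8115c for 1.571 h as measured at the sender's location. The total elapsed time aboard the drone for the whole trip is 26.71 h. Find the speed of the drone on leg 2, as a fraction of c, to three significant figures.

β = 0.885

Leg 1: γ = 1.70; τ_1 = 11.04/1.700 = 6.494 h.
Leg 2: speed unknown; τ_2 = 41.45/γ_2.
Leg 3: γ = 1/√(1 − 0.8115²) = 1/√0.3415 = 1.711; τ_3 = 1.571/1.711 = 0.9180 h.
Total proper time: 6.494 + τ_2 + 0.9180 = 26.71, so τ_2 = 26.71 − 7.412 = 19.30 h.
γ_2 = 41.45/19.30 = 2.148; β = √(1 − 1/γ²) = √0.7832.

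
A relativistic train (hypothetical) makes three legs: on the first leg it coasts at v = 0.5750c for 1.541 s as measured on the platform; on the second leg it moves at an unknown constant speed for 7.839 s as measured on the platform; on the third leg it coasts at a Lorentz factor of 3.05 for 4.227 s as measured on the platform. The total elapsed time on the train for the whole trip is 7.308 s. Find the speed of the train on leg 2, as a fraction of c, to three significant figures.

β = 0.804

Leg 1: γ = 1/√(1 − 0.5750²) = 1/√0.6694 = 1.222; τ_1 = 1.541/1.222 = 1.261 s.
Leg 2: speed unknown; τ_2 = 7.839/γ_2.
Leg 3: γ = 3.05; τ_3 = 4.227/3.050 = 1.386 s.
Total proper time: 1.261 + τ_2 + 1.386 = 7.308, so τ_2 = 7.308 − 2.647 = 4.661 s.
γ_2 = 7.839/4.661 = 1.682; β = √(1 − 1/γ²) = √0.6464.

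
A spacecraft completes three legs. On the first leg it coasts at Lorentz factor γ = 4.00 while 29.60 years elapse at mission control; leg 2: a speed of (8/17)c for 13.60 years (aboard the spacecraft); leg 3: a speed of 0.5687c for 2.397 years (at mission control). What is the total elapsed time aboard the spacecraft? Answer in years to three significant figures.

Leg 1: γ = 4.00; τ_1 = 29.60/4.000 = 7.400 years.
Leg 2: 13.60 years is already measured aboard the spacecraft.
Leg 3: γ = 1/√(1 − 0.5687²) = 1/√0.6766 = 1.216; τ_3 = 2.397/1.216 = 1.972 years.
Total: 7.400 + 13.60 + 1.972 years.

τ = 23.0 years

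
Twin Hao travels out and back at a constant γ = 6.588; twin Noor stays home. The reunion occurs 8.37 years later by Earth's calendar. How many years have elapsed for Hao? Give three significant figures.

τ = 1.27 years

γ = 6.588
Hao's clock measures proper time along the trip: τ = Δt/γ = 8.37/6.588 years.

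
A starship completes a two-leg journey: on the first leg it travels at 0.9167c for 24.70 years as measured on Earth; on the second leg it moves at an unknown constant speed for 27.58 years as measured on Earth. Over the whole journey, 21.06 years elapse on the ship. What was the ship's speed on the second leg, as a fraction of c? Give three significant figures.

Leg 1: γ = 1/√(1 − 0.9167²) = 1/√0.1597 = 2.503; τ_1 = 24.70/2.503 = 9.870 years.
Leg 2: speed unknown; τ_2 = 27.58/γ_2.
Total proper time: 9.870 + τ_2 = 21.06, so τ_2 = 21.06 − 9.870 = 11.19 years.
γ_2 = 27.58/11.19 = 2.465; β = √(1 − 1/γ²) = √0.8354.

β = 0.914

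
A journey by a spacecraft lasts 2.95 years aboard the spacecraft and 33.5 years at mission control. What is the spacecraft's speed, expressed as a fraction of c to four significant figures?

The proper time is measured aboard the spacecraft (both events occur at the spacecraft's location); Δt is measured at mission control. γ = Δt/τ = 33.5/2.95 = 11.36.
β = √(1 − 1/γ²) = √(1 − 0.007755) = √0.9922

β = 0.9961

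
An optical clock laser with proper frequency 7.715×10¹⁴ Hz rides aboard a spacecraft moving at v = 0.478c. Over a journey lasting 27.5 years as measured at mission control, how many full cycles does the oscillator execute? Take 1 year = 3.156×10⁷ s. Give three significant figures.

N = 5.88×10²³

γ = 1/√(1 − 0.478²) = 1/√0.7715 = 1.138
The oscillator's own cycle count is N = f × τ where τ is the proper time aboard the spacecraft. τ = Δt/γ = 27.5/1.138 = 24.15 years = 7.623×10⁸ s.
N = 7.715×10¹⁴ × 7.623×10⁸ = 5.881×10²³.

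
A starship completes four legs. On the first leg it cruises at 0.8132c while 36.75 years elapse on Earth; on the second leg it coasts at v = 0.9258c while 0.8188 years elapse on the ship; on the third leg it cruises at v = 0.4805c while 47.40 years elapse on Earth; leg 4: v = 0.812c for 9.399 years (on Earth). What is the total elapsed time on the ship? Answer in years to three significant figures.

Leg 1: γ = 1/√(1 − 0.8132²) = 1/√0.3387 = 1.718; τ_1 = 36.75/1.718 = 21.39 years.
Leg 2: 0.8188 years is already measured on the ship.
Leg 3: γ = 1/√(1 − 0.4805²) = 1/√0.7691 = 1.140; τ_3 = 47.40/1.140 = 41.57 years.
Leg 4: γ = 1/√(1 − 0.812²) = 1/√0.3407 = 1.713; τ_4 = 9.399/1.713 = 5.486 years.
Total: 21.39 + 0.8188 + 41.57 + 5.486 years.

τ = 69.3 years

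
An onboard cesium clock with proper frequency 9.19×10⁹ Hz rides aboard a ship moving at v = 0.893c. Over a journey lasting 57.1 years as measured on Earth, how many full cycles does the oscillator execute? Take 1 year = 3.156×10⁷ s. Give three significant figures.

N = 7.45×10¹⁸

γ = 1/√(1 − 0.893²) = 1/√0.2026 = 2.222
The oscillator's own cycle count is N = f × τ where τ is the proper time on the ship. τ = Δt/γ = 57.1/2.222 = 25.70 years = 8.110×10⁸ s.
N = 9.19×10⁹ × 8.110×10⁸ = 7.453×10¹⁸.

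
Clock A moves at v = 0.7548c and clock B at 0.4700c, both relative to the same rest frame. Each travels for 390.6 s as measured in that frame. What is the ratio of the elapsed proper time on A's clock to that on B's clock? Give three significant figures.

τ_A/τ_B = 0.743

A: γ = 1/√(1 − 0.7548²) = 1/√0.4303 = 1.524. B: γ = 1/√(1 − 0.4700²) = 1/√0.7791 = 1.133.
τ_A/τ_B = γ_B/γ_A = 1.133/1.524 = 0.7432, so τ_A/τ_B = 0.7432.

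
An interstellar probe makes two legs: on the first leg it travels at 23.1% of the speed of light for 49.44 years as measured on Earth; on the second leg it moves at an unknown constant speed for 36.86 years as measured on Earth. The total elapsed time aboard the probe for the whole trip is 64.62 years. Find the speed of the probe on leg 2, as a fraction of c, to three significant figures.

Leg 1: β = 0.231; γ = 1/√(1 − 0.231²) = 1/√0.9466 = 1.028; τ_1 = 49.44/1.028 = 48.10 years.
Leg 2: speed unknown; τ_2 = 36.86/γ_2.
Total proper time: 48.10 + τ_2 = 64.62, so τ_2 = 64.62 − 48.10 = 16.52 years.
γ_2 = 36.86/16.52 = 2.232; β = √(1 − 1/γ²) = √0.7992.

β = 0.894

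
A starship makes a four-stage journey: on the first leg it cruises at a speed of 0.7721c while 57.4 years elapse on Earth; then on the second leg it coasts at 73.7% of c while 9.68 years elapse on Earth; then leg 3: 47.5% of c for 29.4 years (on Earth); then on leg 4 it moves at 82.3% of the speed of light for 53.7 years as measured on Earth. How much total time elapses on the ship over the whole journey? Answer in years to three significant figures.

Leg 1: γ = 1/√(1 − 0.7721²) = 1/√0.4039 = 1.574; τ_1 = 57.4/1.574 = 36.48 years.
Leg 2: β = 0.737; γ = 1/√(1 − 0.737²) = 1/√0.4568 = 1.480; τ_2 = 9.68/1.480 = 6.543 years.
Leg 3: β = 0.475; γ = 1/√(1 − 0.475²) = 1/√0.7744 = 1.136; τ_3 = 29.4/1.136 = 25.87 years.
Leg 4: β = 0.823; γ = 1/√(1 − 0.823²) = 1/√0.3227 = 1.760; τ_4 = 53.7/1.760 = 30.50 years.
Total: 36.48 + 6.543 + 25.87 + 30.50 years.

τ = 99.4 years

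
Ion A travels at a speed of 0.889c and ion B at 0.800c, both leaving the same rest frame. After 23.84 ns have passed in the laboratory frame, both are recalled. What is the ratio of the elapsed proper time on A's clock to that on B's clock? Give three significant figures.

τ_A/τ_B = 0.763

A: γ = 1/√(1 − 0.889²) = 1/√0.2097 = 2.184. B: γ = 1/√(1 − 0.800²) = 5/3 ≈ 1.667.
τ_A/τ_B = γ_B/γ_A = 1.667/2.184 = 0.7632, so τ_A/τ_B = 0.7632.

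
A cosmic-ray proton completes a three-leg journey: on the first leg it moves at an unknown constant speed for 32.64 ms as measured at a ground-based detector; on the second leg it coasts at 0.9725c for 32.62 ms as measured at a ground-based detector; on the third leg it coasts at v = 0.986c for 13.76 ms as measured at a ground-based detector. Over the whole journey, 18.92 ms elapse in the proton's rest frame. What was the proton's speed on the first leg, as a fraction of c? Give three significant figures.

Leg 1: speed unknown; τ_1 = 32.64/γ_1.
Leg 2: γ = 1/√(1 − 0.9725²) = 1/√0.05424 = 4.294; τ_2 = 32.62/4.294 = 7.597 ms.
Leg 3: γ = 1/√(1 − 0.986²) = 1/√0.02780 = 5.997; τ_3 = 13.76/5.997 = 2.294 ms.
Total proper time: τ_1 + 7.597 + 2.294 = 18.92, so τ_1 = 18.92 − 9.892 = 9.028 ms.
γ_1 = 32.64/9.028 = 3.615; β = √(1 − 1/γ²) = √0.9235.

β = 0.961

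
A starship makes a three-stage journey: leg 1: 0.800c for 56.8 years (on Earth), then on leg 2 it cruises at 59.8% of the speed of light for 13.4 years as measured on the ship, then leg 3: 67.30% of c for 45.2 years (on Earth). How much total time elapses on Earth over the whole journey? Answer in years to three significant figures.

Leg 1: 56.8 years is already measured on Earth.
Leg 2: β = 0.598; γ = 1/√(1 − 0.598²) = 1/√0.6424 = 1.248; Δt_2 = 1.248 × 13.4 = 16.72 years.
Leg 3: 45.2 years is already measured on Earth.
Total: 56.80 + 16.72 + 45.20 years.

Δt = 119 years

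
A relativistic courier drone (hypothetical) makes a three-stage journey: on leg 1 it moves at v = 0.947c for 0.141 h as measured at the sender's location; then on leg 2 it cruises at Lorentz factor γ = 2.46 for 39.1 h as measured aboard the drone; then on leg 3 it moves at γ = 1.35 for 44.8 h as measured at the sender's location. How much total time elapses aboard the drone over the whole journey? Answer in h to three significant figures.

Leg 1: γ = 1/√(1 − 0.947²) = 1/√0.1032 = 3.113; τ_1 = 0.141/3.113 = 0.04529 h.
Leg 2: 39.1 h is already measured aboard the drone.
Leg 3: γ = 1.35; τ_3 = 44.8/1.350 = 33.19 h.
Total: 0.04529 + 39.10 + 33.19 h.

τ = 72.3 h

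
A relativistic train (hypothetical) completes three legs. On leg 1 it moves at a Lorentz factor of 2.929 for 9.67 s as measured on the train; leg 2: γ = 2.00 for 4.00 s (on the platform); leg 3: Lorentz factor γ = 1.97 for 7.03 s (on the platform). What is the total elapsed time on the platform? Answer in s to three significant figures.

Leg 1: γ = 2.929; Δt_1 = 2.929 × 9.67 = 28.32 s.
Leg 2: 4.00 s is already measured on the platform.
Leg 3: 7.03 s is already measured on the platform.
Total: 28.32 + 4.000 + 7.030 s.

Δt = 39.4 s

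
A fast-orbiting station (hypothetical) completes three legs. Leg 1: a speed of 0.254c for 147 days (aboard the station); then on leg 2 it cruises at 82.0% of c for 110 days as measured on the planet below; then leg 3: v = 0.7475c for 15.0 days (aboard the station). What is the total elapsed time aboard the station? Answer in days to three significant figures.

Leg 1: 147 days is already measured aboard the station.
Leg 2: β = 0.820; γ = 1/√(1 − 0.820²) = 1/√0.3276 = 1.747; τ_2 = 110/1.747 = 62.96 days.
Leg 3: 15.0 days is already measured aboard the station.
Total: 147.0 + 62.96 + 15.00 days.

τ = 225 days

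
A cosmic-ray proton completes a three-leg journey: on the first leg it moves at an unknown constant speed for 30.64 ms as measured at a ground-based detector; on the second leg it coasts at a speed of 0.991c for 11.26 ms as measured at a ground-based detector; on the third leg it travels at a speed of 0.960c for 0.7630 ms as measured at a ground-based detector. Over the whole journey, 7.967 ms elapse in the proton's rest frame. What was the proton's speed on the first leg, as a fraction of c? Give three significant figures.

β = 0.979

Leg 1: speed unknown; τ_1 = 30.64/γ_1.
Leg 2: γ = 1/√(1 − 0.991²) = 1/√0.01792 = 7.470; τ_2 = 11.26/7.470 = 1.507 ms.
Leg 3: γ = 1/√(1 − 0.960²) = 1/√0.07840 = 3.571; τ_3 = 0.7630/3.571 = 0.2136 ms.
Total proper time: τ_1 + 1.507 + 0.2136 = 7.967, so τ_1 = 7.967 − 1.721 = 6.246 ms.
γ_1 = 30.64/6.246 = 4.905; β = √(1 − 1/γ²) = √0.9584.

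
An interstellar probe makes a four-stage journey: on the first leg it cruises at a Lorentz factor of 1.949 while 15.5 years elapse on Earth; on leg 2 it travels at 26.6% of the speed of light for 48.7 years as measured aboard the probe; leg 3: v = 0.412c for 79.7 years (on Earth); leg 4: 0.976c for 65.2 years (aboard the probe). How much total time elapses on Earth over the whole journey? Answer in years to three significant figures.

Δt = 445 years

Leg 1: 15.5 years is already measured on Earth.
Leg 2: β = 0.266; γ = 1/√(1 − 0.266²) = 1/√0.9292 = 1.037; Δt_2 = 1.037 × 48.7 = 50.52 years.
Leg 3: 79.7 years is already measured on Earth.
Leg 4: γ = 1/√(1 − 0.976²) = 1/√0.04742 = 4.592; Δt_4 = 4.592 × 65.2 = 299.4 years.
Total: 15.50 + 50.52 + 79.70 + 299.4 years.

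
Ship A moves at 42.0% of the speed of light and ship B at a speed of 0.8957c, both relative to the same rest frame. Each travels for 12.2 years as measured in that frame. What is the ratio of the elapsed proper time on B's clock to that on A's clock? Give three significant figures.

A: β = 0.420; γ = 1/√(1 − 0.420²) = 1/√0.8236 = 1.102. B: γ = 1/√(1 − 0.8957²) = 1/√0.1977 = 2.249.
τ_A/τ_B = γ_B/γ_A = 2.249/1.102 = 2.041, so τ_B/τ_A = 0.4900.

τ_B/τ_A = 0.490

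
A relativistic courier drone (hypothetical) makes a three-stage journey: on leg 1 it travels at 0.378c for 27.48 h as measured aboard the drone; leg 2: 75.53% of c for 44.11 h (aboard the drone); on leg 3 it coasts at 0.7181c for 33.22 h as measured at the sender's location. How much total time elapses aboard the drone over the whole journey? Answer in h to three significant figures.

τ = 94.7 h

Leg 1: 27.48 h is already measured aboard the drone.
Leg 2: 44.11 h is already measured aboard the drone.
Leg 3: γ = 1/√(1 − 0.7181²) = 1/√0.4843 = 1.437; τ_3 = 33.22/1.437 = 23.12 h.
Total: 27.48 + 44.11 + 23.12 h.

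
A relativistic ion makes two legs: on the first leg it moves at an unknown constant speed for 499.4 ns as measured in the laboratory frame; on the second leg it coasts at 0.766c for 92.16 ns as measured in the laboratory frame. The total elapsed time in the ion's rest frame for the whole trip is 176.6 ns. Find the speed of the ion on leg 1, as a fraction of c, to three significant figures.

Leg 1: speed unknown; τ_1 = 499.4/γ_1.
Leg 2: γ = 1/√(1 − 0.766²) = 1/√0.4132 = 1.556; τ_2 = 92.16/1.556 = 59.24 ns.
Total proper time: τ_1 + 59.24 = 176.6, so τ_1 = 176.6 − 59.24 = 117.4 ns.
γ_1 = 499.4/117.4 = 4.255; β = √(1 − 1/γ²) = √0.9448.

β = 0.972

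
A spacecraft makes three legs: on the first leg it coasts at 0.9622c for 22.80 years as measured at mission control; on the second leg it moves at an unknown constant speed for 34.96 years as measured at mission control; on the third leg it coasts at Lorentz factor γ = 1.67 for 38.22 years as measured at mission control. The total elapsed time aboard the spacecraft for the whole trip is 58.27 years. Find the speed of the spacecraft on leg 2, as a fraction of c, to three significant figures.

β = 0.551

Leg 1: γ = 1/√(1 − 0.9622²) = 1/√0.07417 = 3.672; τ_1 = 22.80/3.672 = 6.209 years.
Leg 2: speed unknown; τ_2 = 34.96/γ_2.
Leg 3: γ = 1.67; τ_3 = 38.22/1.670 = 22.89 years.
Total proper time: 6.209 + τ_2 + 22.89 = 58.27, so τ_2 = 58.27 − 29.10 = 29.17 years.
γ_2 = 34.96/29.17 = 1.198; β = √(1 − 1/γ²) = √0.3036.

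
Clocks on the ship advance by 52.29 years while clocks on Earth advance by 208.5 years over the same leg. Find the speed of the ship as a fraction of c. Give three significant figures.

β = 0.968

The proper time is measured on the ship (both events occur at the ship's location); Δt is measured on Earth. γ = Δt/τ = 208.5/52.29 = 3.987.
β = √(1 − 1/γ²) = √(1 − 0.06290) = √0.9371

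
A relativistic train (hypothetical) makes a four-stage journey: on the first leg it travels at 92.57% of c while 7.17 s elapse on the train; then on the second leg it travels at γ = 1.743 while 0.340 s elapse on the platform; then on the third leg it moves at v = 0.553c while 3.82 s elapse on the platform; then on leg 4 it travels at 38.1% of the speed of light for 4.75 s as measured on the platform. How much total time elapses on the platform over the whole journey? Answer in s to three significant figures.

Δt = 27.9 s

Leg 1: β = 0.9257; γ = 1/√(1 − 0.9257²) = 1/√0.1431 = 2.644; Δt_1 = 2.644 × 7.17 = 18.96 s.
Leg 2: 0.340 s is already measured on the platform.
Leg 3: 3.82 s is already measured on the platform.
Leg 4: 4.75 s is already measured on the platform.
Total: 18.96 + 0.3400 + 3.820 + 4.750 s.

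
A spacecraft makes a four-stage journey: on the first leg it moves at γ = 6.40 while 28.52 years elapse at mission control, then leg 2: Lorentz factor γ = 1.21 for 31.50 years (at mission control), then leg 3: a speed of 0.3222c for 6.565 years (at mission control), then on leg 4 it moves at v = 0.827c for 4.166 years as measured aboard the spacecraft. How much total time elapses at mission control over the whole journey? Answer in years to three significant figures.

Δt = 74.0 years

Leg 1: 28.52 years is already measured at mission control.
Leg 2: 31.50 years is already measured at mission control.
Leg 3: 6.565 years is already measured at mission control.
Leg 4: γ = 1/√(1 − 0.827²) = 1/√0.3161 = 1.779; Δt_4 = 1.779 × 4.166 = 7.410 years.
Total: 28.52 + 31.50 + 6.565 + 7.410 years.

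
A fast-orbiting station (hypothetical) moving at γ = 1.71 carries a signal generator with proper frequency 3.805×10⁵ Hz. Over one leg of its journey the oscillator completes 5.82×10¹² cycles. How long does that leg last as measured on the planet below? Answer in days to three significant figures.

γ = 1.71
Proper time for N cycles: τ = N/f = 5.82×10¹²/(3.805×10⁵) = 1.530×10⁷ s = 177.0 days.
Lab-frame duration Δt = γτ = 1.710 × 177.0 = 302.7 days.

Δt = 303 days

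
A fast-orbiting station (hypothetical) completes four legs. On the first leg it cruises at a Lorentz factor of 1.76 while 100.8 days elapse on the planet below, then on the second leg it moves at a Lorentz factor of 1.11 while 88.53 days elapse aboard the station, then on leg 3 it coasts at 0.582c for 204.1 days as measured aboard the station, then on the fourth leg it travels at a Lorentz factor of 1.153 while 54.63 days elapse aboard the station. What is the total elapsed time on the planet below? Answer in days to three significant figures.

Leg 1: 100.8 days is already measured on the planet below.
Leg 2: γ = 1.11; Δt_2 = 1.110 × 88.53 = 98.27 days.
Leg 3: γ = 1/√(1 − 0.582²) = 1/√0.6613 = 1.230; Δt_3 = 1.230 × 204.1 = 251.0 days.
Leg 4: γ = 1.153; Δt_4 = 1.153 × 54.63 = 62.99 days.
Total: 100.8 + 98.27 + 251.0 + 62.99 days.

Δt = 513 days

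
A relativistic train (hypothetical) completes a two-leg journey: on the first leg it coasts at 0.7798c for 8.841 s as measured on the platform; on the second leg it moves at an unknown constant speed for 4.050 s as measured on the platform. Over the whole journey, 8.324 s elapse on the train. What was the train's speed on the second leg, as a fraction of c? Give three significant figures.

Leg 1: γ = 1/√(1 − 0.7798²) = 1/√0.3919 = 1.597; τ_1 = 8.841/1.597 = 5.535 s.
Leg 2: speed unknown; τ_2 = 4.050/γ_2.
Total proper time: 5.535 + τ_2 = 8.324, so τ_2 = 8.324 − 5.535 = 2.789 s.
γ_2 = 4.050/2.789 = 1.452; β = √(1 − 1/γ²) = √0.5257.

β = 0.725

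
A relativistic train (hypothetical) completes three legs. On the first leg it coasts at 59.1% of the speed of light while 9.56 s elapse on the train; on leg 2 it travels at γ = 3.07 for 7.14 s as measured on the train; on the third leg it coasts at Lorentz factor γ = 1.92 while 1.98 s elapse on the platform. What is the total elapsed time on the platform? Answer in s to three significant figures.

Δt = 35.8 s

Leg 1: β = 0.591; γ = 1/√(1 − 0.591²) = 1/√0.6507 = 1.240; Δt_1 = 1.240 × 9.56 = 11.85 s.
Leg 2: γ = 3.07; Δt_2 = 3.070 × 7.14 = 21.92 s.
Leg 3: 1.98 s is already measured on the platform.
Total: 11.85 + 21.92 + 1.980 s.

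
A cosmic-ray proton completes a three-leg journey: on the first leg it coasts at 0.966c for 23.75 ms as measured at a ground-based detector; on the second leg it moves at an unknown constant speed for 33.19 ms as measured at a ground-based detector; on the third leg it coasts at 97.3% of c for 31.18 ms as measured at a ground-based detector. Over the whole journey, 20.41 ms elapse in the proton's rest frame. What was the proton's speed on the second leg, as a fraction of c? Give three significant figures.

β = 0.977

Leg 1: γ = 1/√(1 − 0.966²) = 1/√0.06684 = 3.868; τ_1 = 23.75/3.868 = 6.140 ms.
Leg 2: speed unknown; τ_2 = 33.19/γ_2.
Leg 3: β = 0.973; γ = 1/√(1 − 0.973²) = 1/√0.05327 = 4.333; τ_3 = 31.18/4.333 = 7.197 ms.
Total proper time: 6.140 + τ_2 + 7.197 = 20.41, so τ_2 = 20.41 − 13.34 = 7.073 ms.
γ_2 = 33.19/7.073 = 4.692; β = √(1 − 1/γ²) = √0.9546.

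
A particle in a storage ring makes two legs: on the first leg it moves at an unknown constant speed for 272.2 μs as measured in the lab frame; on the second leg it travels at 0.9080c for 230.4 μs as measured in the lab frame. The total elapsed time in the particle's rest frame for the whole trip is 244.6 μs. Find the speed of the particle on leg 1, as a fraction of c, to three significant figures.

β = 0.839

Leg 1: speed unknown; τ_1 = 272.2/γ_1.
Leg 2: γ = 1/√(1 − 0.9080²) = 1/√0.1755 = 2.387; τ_2 = 230.4/2.387 = 96.53 μs.
Total proper time: τ_1 + 96.53 = 244.6, so τ_1 = 244.6 − 96.53 = 148.1 μs.
γ_1 = 272.2/148.1 = 1.838; β = √(1 − 1/γ²) = √0.7041.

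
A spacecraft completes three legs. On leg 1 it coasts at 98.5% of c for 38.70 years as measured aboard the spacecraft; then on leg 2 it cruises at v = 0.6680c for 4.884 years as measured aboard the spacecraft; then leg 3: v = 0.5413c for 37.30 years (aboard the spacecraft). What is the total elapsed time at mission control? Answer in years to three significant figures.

Leg 1: β = 0.985; γ = 1/√(1 − 0.985²) = 1/√0.02977 = 5.795; Δt_1 = 5.795 × 38.70 = 224.3 years.
Leg 2: γ = 1/√(1 − 0.6680²) = 1/√0.5538 = 1.344; Δt_2 = 1.344 × 4.884 = 6.563 years.
Leg 3: γ = 1/√(1 − 0.5413²) = 1/√0.7070 = 1.189; Δt_3 = 1.189 × 37.30 = 44.36 years.
Total: 224.3 + 6.563 + 44.36 years.

Δt = 275 years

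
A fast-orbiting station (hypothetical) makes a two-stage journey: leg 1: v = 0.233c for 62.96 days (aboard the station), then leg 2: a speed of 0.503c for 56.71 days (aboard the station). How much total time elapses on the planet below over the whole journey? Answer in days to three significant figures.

Δt = 130 days

Leg 1: γ = 1/√(1 − 0.233²) = 1/√0.9457 = 1.028; Δt_1 = 1.028 × 62.96 = 64.74 days.
Leg 2: γ = 1/√(1 − 0.503²) = 1/√0.7470 = 1.157; Δt_2 = 1.157 × 56.71 = 65.61 days.
Total: 64.74 + 65.61 days.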